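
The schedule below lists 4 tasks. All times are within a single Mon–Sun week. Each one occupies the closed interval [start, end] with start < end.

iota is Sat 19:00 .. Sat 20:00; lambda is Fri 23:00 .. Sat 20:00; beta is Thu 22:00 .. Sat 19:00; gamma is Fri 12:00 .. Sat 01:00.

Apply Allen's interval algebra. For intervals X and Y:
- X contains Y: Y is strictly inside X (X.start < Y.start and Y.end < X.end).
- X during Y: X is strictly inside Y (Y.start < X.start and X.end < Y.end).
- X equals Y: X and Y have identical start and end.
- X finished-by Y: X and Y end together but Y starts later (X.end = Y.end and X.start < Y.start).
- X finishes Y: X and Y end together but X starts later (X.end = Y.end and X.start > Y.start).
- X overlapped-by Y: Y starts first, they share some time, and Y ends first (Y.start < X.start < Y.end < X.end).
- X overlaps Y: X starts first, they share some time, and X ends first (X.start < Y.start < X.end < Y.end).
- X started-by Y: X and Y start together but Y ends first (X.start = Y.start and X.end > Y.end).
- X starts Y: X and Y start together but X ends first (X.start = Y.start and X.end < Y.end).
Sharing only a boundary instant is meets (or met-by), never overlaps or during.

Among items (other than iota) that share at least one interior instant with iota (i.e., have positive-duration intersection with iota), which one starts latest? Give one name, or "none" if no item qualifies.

lambda

Target iota = [Sat 19:00, Sat 20:00].
beta [Thu 22:00, Sat 19:00] → meets → excluded.
gamma [Fri 12:00, Sat 01:00] → before → excluded.
lambda [Fri 23:00, Sat 20:00] → finished-by → candidate.
Among candidates, latest start is Fri 23:00 → lambda.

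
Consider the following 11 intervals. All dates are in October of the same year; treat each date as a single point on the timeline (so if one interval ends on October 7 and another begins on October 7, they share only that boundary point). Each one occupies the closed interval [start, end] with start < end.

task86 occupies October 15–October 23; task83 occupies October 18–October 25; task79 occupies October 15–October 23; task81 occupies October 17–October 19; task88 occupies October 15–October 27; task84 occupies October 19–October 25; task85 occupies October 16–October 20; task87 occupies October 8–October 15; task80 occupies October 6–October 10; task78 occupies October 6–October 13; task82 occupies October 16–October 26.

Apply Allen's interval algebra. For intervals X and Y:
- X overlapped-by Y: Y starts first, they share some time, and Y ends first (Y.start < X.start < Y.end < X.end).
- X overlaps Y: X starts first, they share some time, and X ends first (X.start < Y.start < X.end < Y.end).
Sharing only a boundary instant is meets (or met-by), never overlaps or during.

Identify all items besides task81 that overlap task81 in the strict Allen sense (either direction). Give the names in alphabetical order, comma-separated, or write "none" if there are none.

task83

Target task81 = [October 17, October 19].
task78 [October 6, October 13] → before → no.
task79 [October 15, October 23] → contains → no.
task80 [October 6, October 10] → before → no.
task82 [October 16, October 26] → contains → no.
task83 [October 18, October 25] → overlapped-by → yes.
task84 [October 19, October 25] → met-by → no.
task85 [October 16, October 20] → contains → no.
task86 [October 15, October 23] → contains → no.
task87 [October 8, October 15] → before → no.
task88 [October 15, October 27] → contains → no.
Result: task83.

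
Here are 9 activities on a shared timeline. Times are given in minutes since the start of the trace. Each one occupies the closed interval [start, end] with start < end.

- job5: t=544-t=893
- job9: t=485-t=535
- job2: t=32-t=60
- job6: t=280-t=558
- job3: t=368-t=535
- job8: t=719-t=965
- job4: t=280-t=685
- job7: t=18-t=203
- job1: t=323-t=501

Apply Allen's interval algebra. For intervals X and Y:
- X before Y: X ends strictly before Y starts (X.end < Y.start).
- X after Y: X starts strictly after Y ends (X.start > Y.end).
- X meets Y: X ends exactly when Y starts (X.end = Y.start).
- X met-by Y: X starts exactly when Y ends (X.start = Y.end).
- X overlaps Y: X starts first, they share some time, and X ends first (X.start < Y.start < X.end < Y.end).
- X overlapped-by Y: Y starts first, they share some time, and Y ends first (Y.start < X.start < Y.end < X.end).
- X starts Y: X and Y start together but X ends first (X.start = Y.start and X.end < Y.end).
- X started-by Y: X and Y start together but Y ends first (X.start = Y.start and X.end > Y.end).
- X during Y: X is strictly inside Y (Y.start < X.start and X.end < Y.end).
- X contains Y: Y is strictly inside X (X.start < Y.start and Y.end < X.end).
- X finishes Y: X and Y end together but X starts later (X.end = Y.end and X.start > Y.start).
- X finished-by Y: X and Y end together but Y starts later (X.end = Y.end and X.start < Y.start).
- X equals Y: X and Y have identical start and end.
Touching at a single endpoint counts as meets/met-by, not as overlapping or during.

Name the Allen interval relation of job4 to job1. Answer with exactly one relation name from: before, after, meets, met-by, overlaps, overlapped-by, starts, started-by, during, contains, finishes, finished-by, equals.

contains

job4 = [t=280, t=685]; job1 = [t=323, t=501].
Compare endpoints: job4.start < job1.start, job4.start < job1.end, job4.end > job1.start, job4.end > job1.end.
That pattern is 'contains'.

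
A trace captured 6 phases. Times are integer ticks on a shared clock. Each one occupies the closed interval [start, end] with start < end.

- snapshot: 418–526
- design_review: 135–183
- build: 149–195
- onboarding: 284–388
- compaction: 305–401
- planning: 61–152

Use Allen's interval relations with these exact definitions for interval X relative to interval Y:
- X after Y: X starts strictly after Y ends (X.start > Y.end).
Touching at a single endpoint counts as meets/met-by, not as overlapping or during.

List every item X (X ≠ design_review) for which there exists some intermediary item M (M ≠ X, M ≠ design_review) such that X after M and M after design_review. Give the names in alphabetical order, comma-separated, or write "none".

Target design_review = [135, 183].
Intermediaries M with M after design_review: compaction, onboarding, snapshot.
Via compaction — items with X after compaction: snapshot.
Via onboarding — items with X after onboarding: snapshot.
Via snapshot — items with X after snapshot: none.
Union: snapshot.

snapshot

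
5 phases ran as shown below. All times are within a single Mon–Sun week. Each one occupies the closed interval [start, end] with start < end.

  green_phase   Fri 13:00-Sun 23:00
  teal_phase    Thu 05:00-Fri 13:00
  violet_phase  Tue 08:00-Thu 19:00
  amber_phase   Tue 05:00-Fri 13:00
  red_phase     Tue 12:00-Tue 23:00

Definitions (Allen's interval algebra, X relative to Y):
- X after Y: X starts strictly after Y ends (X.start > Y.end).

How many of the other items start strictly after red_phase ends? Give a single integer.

2

Target red_phase = [Tue 12:00, Tue 23:00].
amber_phase [Tue 05:00, Fri 13:00] → contains → no.
green_phase [Fri 13:00, Sun 23:00] → after → counts.
teal_phase [Thu 05:00, Fri 13:00] → after → counts.
violet_phase [Tue 08:00, Thu 19:00] → contains → no.
Total: 2.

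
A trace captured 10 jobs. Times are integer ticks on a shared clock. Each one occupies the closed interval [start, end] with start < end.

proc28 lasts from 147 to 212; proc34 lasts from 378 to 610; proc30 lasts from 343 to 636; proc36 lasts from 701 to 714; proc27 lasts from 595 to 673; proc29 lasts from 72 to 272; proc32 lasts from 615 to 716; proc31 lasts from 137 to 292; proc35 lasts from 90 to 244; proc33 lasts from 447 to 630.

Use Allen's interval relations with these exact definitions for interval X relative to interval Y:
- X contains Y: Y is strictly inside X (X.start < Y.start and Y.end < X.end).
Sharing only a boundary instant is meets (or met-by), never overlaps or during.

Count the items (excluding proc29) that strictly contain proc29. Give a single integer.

Target proc29 = [72, 272].
proc27 [595, 673] → after → no.
proc28 [147, 212] → during → no.
proc30 [343, 636] → after → no.
proc31 [137, 292] → overlapped-by → no.
proc32 [615, 716] → after → no.
proc33 [447, 630] → after → no.
proc34 [378, 610] → after → no.
proc35 [90, 244] → during → no.
proc36 [701, 714] → after → no.
Total: 0.

0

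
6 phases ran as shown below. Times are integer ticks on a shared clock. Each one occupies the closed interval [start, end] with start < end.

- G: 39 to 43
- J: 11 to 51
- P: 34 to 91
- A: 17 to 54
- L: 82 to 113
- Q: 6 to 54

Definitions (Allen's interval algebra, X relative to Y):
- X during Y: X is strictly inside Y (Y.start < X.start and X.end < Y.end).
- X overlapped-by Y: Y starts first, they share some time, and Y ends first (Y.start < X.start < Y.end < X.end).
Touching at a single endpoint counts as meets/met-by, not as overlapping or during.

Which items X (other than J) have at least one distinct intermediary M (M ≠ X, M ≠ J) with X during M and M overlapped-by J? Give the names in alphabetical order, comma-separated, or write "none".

G

Target J = [11, 51].
Intermediaries M with M overlapped-by J: A, P.
Via A — items with X during A: G.
Via P — items with X during P: G.
Union: G.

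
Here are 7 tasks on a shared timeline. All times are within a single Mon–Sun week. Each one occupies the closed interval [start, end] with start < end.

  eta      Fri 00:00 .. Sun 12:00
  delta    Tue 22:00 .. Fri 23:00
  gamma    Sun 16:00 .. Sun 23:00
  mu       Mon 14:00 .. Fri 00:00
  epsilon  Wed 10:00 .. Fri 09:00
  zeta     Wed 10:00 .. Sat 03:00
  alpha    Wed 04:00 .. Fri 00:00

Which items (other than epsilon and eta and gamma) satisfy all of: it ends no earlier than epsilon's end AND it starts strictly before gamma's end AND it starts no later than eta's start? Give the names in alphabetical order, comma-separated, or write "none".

Conditions: its end is no earlier than epsilon's end (X.end >= Fri 09:00) AND its start is strictly before gamma's end (X.start < Sun 23:00) AND its start is no later than eta's start (X.start <= Fri 00:00).
alpha: end Fri 00:00 >= Fri 09:00? ✗; start Wed 04:00 < Sun 23:00? ✓; start Wed 04:00 <= Fri 00:00? ✓ → no.
delta: end Fri 23:00 >= Fri 09:00? ✓; start Tue 22:00 < Sun 23:00? ✓; start Tue 22:00 <= Fri 00:00? ✓ → yes.
mu: end Fri 00:00 >= Fri 09:00? ✗; start Mon 14:00 < Sun 23:00? ✓; start Mon 14:00 <= Fri 00:00? ✓ → no.
zeta: end Sat 03:00 >= Fri 09:00? ✓; start Wed 10:00 < Sun 23:00? ✓; start Wed 10:00 <= Fri 00:00? ✓ → yes.
Result: delta, zeta.

delta, zeta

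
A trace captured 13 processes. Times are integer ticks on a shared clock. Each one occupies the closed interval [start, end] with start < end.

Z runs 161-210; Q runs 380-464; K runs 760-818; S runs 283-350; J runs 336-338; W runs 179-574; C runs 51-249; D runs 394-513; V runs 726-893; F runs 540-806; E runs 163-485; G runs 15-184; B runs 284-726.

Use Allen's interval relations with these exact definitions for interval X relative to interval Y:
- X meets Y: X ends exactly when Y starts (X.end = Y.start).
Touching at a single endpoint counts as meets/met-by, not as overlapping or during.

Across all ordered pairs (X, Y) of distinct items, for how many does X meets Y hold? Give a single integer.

1

Checking all 156 ordered pairs for relation 'meets'; matching pairs in alphabetical order:
(B, V): B meets V ✓
Count: 1.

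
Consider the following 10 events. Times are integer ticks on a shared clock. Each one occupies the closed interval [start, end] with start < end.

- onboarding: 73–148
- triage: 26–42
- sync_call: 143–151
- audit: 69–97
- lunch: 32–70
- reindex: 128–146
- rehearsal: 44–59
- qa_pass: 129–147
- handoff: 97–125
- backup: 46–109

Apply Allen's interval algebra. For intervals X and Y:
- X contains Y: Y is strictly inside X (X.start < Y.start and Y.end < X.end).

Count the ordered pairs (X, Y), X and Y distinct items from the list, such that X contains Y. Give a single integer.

Checking all 90 ordered pairs for relation 'contains'; matching pairs in alphabetical order:
(backup, audit): backup contains audit ✓
(lunch, rehearsal): lunch contains rehearsal ✓
(onboarding, handoff): onboarding contains handoff ✓
(onboarding, qa_pass): onboarding contains qa_pass ✓
(onboarding, reindex): onboarding contains reindex ✓
Count: 5.

5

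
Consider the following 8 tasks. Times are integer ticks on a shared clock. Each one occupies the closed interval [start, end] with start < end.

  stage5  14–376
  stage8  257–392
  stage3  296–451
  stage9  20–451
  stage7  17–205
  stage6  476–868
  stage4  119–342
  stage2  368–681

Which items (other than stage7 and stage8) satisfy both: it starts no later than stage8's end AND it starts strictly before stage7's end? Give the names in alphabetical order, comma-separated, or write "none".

stage4, stage5, stage9

Conditions: its start is no later than stage8's end (X.start <= 392) AND its start is strictly before stage7's end (X.start < 205).
stage2: start 368 <= 392? ✓; start 368 < 205? ✗ → no.
stage3: start 296 <= 392? ✓; start 296 < 205? ✗ → no.
stage4: start 119 <= 392? ✓; start 119 < 205? ✓ → yes.
stage5: start 14 <= 392? ✓; start 14 < 205? ✓ → yes.
stage6: start 476 <= 392? ✗; start 476 < 205? ✗ → no.
stage9: start 20 <= 392? ✓; start 20 < 205? ✓ → yes.
Result: stage4, stage5, stage9.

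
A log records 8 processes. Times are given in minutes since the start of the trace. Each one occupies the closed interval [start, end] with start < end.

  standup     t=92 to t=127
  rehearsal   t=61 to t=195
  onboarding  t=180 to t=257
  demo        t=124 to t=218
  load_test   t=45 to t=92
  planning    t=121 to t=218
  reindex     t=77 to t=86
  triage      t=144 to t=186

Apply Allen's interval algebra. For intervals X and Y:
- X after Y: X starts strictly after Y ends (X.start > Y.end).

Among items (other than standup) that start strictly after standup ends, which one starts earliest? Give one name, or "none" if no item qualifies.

triage

Target standup = [t=92, t=127].
demo [t=124, t=218] → overlapped-by → excluded.
load_test [t=45, t=92] → meets → excluded.
onboarding [t=180, t=257] → after → candidate.
planning [t=121, t=218] → overlapped-by → excluded.
rehearsal [t=61, t=195] → contains → excluded.
reindex [t=77, t=86] → before → excluded.
triage [t=144, t=186] → after → candidate.
Among candidates, earliest start is t=144 → triage.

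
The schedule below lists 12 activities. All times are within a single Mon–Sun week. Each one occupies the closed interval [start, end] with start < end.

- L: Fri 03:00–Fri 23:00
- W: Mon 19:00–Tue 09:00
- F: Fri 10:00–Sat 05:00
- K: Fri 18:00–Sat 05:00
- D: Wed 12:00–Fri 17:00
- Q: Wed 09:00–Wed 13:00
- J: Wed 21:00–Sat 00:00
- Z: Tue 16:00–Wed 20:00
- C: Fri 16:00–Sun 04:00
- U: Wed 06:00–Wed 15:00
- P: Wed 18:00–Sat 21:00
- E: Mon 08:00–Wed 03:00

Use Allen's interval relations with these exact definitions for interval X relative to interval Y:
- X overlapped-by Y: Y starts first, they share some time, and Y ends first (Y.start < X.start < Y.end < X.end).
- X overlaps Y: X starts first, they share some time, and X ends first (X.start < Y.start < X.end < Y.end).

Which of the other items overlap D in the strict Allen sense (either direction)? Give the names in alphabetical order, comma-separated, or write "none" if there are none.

C, F, J, L, P, Q, U, Z

Target D = [Wed 12:00, Fri 17:00].
C [Fri 16:00, Sun 04:00] → overlapped-by → yes.
E [Mon 08:00, Wed 03:00] → before → no.
F [Fri 10:00, Sat 05:00] → overlapped-by → yes.
J [Wed 21:00, Sat 00:00] → overlapped-by → yes.
K [Fri 18:00, Sat 05:00] → after → no.
L [Fri 03:00, Fri 23:00] → overlapped-by → yes.
P [Wed 18:00, Sat 21:00] → overlapped-by → yes.
Q [Wed 09:00, Wed 13:00] → overlaps → yes.
U [Wed 06:00, Wed 15:00] → overlaps → yes.
W [Mon 19:00, Tue 09:00] → before → no.
Z [Tue 16:00, Wed 20:00] → overlaps → yes.
Result: C, F, J, L, P, Q, U, Z.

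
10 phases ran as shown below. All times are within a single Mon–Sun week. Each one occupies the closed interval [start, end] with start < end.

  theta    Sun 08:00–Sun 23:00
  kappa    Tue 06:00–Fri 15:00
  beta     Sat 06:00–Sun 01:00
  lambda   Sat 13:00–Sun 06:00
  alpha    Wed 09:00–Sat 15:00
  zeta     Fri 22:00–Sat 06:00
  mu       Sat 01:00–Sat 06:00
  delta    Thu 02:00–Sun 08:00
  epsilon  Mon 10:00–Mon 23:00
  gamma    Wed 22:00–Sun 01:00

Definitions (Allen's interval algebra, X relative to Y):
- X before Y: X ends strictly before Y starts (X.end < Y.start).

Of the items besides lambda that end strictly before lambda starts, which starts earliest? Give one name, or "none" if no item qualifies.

epsilon

Target lambda = [Sat 13:00, Sun 06:00].
alpha [Wed 09:00, Sat 15:00] → overlaps → excluded.
beta [Sat 06:00, Sun 01:00] → overlaps → excluded.
delta [Thu 02:00, Sun 08:00] → contains → excluded.
epsilon [Mon 10:00, Mon 23:00] → before → candidate.
gamma [Wed 22:00, Sun 01:00] → overlaps → excluded.
kappa [Tue 06:00, Fri 15:00] → before → candidate.
mu [Sat 01:00, Sat 06:00] → before → candidate.
theta [Sun 08:00, Sun 23:00] → after → excluded.
zeta [Fri 22:00, Sat 06:00] → before → candidate.
Among candidates, earliest start is Mon 10:00 → epsilon.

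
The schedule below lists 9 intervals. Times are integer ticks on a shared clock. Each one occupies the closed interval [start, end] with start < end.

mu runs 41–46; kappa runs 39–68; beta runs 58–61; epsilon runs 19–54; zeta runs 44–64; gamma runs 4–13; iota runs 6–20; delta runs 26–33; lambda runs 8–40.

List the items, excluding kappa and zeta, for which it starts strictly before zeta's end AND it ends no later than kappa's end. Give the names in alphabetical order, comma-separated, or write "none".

Conditions: its start is strictly before zeta's end (X.start < 64) AND its end is no later than kappa's end (X.end <= 68).
beta: start 58 < 64? ✓; end 61 <= 68? ✓ → yes.
delta: start 26 < 64? ✓; end 33 <= 68? ✓ → yes.
epsilon: start 19 < 64? ✓; end 54 <= 68? ✓ → yes.
gamma: start 4 < 64? ✓; end 13 <= 68? ✓ → yes.
iota: start 6 < 64? ✓; end 20 <= 68? ✓ → yes.
lambda: start 8 < 64? ✓; end 40 <= 68? ✓ → yes.
mu: start 41 < 64? ✓; end 46 <= 68? ✓ → yes.
Result: beta, delta, epsilon, gamma, iota, lambda, mu.

beta, delta, epsilon, gamma, iota, lambda, mu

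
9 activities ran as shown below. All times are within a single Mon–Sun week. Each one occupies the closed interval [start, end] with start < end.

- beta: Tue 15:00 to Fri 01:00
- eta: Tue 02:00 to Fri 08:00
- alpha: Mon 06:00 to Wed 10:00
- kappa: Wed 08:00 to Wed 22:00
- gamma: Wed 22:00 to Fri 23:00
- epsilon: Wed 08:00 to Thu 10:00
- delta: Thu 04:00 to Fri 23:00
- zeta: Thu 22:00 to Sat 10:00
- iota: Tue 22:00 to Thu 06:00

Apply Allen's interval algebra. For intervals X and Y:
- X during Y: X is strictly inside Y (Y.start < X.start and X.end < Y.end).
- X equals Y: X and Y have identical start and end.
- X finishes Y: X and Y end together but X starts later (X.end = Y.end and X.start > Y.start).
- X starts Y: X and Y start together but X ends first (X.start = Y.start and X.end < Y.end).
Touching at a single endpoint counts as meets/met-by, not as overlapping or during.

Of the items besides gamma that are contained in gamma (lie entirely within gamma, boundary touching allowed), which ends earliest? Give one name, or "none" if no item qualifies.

delta

Target gamma = [Wed 22:00, Fri 23:00].
alpha [Mon 06:00, Wed 10:00] → before → excluded.
beta [Tue 15:00, Fri 01:00] → overlaps → excluded.
delta [Thu 04:00, Fri 23:00] → finishes → candidate.
epsilon [Wed 08:00, Thu 10:00] → overlaps → excluded.
eta [Tue 02:00, Fri 08:00] → overlaps → excluded.
iota [Tue 22:00, Thu 06:00] → overlaps → excluded.
kappa [Wed 08:00, Wed 22:00] → meets → excluded.
zeta [Thu 22:00, Sat 10:00] → overlapped-by → excluded.
Among candidates, earliest end is Fri 23:00 → delta.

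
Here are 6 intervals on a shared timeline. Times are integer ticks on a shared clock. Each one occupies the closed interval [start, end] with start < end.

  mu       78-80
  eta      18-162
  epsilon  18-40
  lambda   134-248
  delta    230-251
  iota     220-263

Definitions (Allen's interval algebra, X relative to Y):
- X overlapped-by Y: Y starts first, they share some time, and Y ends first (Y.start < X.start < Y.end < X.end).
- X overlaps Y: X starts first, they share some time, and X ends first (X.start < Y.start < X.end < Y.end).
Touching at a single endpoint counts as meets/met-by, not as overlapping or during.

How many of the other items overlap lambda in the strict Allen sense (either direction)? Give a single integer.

Target lambda = [134, 248].
delta [230, 251] → overlapped-by → counts.
epsilon [18, 40] → before → no.
eta [18, 162] → overlaps → counts.
iota [220, 263] → overlapped-by → counts.
mu [78, 80] → before → no.
Total: 3.

3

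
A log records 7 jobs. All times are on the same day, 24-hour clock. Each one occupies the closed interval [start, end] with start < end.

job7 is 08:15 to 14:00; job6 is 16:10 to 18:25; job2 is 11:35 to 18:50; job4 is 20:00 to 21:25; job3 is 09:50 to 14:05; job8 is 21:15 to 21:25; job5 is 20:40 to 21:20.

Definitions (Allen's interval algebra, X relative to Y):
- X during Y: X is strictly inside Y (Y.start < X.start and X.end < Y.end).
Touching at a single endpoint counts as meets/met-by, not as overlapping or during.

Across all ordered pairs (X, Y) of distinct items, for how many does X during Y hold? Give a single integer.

Checking all 42 ordered pairs for relation 'during'; matching pairs in alphabetical order:
(job5, job4): job5 during job4 ✓
(job6, job2): job6 during job2 ✓
Count: 2.

2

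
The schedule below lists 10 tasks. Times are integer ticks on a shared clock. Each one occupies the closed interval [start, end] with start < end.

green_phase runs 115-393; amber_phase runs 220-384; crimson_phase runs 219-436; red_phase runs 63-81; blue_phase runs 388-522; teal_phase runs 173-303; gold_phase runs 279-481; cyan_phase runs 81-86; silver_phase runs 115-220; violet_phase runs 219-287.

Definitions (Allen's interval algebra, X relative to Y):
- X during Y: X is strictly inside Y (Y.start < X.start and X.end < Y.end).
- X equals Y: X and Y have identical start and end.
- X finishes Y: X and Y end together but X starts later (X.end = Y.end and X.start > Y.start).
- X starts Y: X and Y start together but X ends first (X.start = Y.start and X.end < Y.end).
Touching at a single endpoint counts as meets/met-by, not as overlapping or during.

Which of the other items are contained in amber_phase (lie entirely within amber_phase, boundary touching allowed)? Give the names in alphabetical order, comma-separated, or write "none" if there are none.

none

Target amber_phase = [220, 384].
blue_phase [388, 522] → after → no.
crimson_phase [219, 436] → contains → no.
cyan_phase [81, 86] → before → no.
gold_phase [279, 481] → overlapped-by → no.
green_phase [115, 393] → contains → no.
red_phase [63, 81] → before → no.
silver_phase [115, 220] → meets → no.
teal_phase [173, 303] → overlaps → no.
violet_phase [219, 287] → overlaps → no.
Result: none.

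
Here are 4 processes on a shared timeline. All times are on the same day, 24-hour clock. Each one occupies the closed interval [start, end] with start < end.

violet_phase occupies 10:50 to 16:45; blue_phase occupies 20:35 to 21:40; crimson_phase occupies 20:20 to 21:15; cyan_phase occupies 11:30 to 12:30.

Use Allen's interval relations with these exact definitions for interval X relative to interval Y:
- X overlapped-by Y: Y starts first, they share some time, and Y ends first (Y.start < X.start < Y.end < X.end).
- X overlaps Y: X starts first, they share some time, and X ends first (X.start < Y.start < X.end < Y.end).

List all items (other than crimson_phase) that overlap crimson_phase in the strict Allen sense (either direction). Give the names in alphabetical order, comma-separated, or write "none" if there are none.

blue_phase

Target crimson_phase = [20:20, 21:15].
blue_phase [20:35, 21:40] → overlapped-by → yes.
cyan_phase [11:30, 12:30] → before → no.
violet_phase [10:50, 16:45] → before → no.
Result: blue_phase.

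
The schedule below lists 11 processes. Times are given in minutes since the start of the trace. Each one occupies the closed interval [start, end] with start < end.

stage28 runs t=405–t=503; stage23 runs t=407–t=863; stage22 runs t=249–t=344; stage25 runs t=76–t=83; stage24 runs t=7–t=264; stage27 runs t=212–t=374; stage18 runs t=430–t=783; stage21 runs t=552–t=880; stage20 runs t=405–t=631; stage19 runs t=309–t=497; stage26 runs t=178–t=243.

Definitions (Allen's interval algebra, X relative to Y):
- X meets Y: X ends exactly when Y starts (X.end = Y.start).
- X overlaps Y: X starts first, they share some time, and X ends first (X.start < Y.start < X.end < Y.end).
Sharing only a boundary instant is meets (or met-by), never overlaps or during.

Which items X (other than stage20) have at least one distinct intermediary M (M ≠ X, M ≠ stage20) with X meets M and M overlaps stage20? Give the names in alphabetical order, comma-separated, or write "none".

none

Target stage20 = [t=405, t=631].
Intermediaries M with M overlaps stage20: stage19.
Via stage19 — items with X meets stage19: none.
Union: none.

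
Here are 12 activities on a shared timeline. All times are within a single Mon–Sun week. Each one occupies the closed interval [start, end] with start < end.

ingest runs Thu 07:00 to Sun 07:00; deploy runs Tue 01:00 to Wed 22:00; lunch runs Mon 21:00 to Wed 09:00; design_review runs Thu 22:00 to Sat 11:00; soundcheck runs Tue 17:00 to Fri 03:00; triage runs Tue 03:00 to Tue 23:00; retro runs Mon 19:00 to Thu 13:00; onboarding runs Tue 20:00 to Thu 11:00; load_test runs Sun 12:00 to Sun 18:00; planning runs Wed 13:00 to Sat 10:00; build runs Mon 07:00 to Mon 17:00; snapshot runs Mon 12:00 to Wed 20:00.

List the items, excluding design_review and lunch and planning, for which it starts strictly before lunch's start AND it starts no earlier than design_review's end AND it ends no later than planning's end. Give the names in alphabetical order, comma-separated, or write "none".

none

Conditions: its start is strictly before lunch's start (X.start < Mon 21:00) AND its start is no earlier than design_review's end (X.start >= Sat 11:00) AND its end is no later than planning's end (X.end <= Sat 10:00).
build: start Mon 07:00 < Mon 21:00? ✓; start Mon 07:00 >= Sat 11:00? ✗; end Mon 17:00 <= Sat 10:00? ✓ → no.
deploy: start Tue 01:00 < Mon 21:00? ✗; start Tue 01:00 >= Sat 11:00? ✗; end Wed 22:00 <= Sat 10:00? ✓ → no.
ingest: start Thu 07:00 < Mon 21:00? ✗; start Thu 07:00 >= Sat 11:00? ✗; end Sun 07:00 <= Sat 10:00? ✗ → no.
load_test: start Sun 12:00 < Mon 21:00? ✗; start Sun 12:00 >= Sat 11:00? ✓; end Sun 18:00 <= Sat 10:00? ✗ → no.
onboarding: start Tue 20:00 < Mon 21:00? ✗; start Tue 20:00 >= Sat 11:00? ✗; end Thu 11:00 <= Sat 10:00? ✓ → no.
retro: start Mon 19:00 < Mon 21:00? ✓; start Mon 19:00 >= Sat 11:00? ✗; end Thu 13:00 <= Sat 10:00? ✓ → no.
snapshot: start Mon 12:00 < Mon 21:00? ✓; start Mon 12:00 >= Sat 11:00? ✗; end Wed 20:00 <= Sat 10:00? ✓ → no.
soundcheck: start Tue 17:00 < Mon 21:00? ✗; start Tue 17:00 >= Sat 11:00? ✗; end Fri 03:00 <= Sat 10:00? ✓ → no.
triage: start Tue 03:00 < Mon 21:00? ✗; start Tue 03:00 >= Sat 11:00? ✗; end Tue 23:00 <= Sat 10:00? ✓ → no.
Result: none.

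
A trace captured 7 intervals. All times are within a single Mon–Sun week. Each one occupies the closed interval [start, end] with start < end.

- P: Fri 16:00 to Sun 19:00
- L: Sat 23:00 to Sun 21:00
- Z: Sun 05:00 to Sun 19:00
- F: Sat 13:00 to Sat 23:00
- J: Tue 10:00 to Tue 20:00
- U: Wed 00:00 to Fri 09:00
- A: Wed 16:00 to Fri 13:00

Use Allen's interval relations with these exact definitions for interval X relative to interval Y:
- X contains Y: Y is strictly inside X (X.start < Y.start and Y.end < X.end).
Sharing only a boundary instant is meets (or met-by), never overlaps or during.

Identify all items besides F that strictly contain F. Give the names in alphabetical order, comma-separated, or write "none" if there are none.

P

Target F = [Sat 13:00, Sat 23:00].
A [Wed 16:00, Fri 13:00] → before → no.
J [Tue 10:00, Tue 20:00] → before → no.
L [Sat 23:00, Sun 21:00] → met-by → no.
P [Fri 16:00, Sun 19:00] → contains → yes.
U [Wed 00:00, Fri 09:00] → before → no.
Z [Sun 05:00, Sun 19:00] → after → no.
Result: P.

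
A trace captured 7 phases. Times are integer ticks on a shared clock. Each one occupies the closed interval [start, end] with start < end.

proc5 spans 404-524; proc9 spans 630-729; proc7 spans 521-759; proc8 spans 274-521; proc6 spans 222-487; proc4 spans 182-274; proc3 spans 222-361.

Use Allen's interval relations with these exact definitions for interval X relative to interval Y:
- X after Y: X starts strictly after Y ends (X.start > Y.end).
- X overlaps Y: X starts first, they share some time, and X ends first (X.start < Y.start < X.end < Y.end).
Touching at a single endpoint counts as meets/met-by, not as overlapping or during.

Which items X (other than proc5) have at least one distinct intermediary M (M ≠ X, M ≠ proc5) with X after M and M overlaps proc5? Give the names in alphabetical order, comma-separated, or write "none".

Target proc5 = [404, 524].
Intermediaries M with M overlaps proc5: proc6, proc8.
Via proc6 — items with X after proc6: proc7, proc9.
Via proc8 — items with X after proc8: proc9.
Union: proc7, proc9.

proc7, proc9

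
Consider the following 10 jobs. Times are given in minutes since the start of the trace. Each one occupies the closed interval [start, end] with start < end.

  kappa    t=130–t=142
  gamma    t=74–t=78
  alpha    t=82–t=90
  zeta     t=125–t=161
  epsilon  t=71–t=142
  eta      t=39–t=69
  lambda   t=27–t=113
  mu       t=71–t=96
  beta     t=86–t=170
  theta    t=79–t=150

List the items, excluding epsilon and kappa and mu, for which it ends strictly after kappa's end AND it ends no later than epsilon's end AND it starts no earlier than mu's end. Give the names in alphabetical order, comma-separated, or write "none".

none

Conditions: its end is strictly after kappa's end (X.end > t=142) AND its end is no later than epsilon's end (X.end <= t=142) AND its start is no earlier than mu's end (X.start >= t=96).
alpha: end t=90 > t=142? ✗; end t=90 <= t=142? ✓; start t=82 >= t=96? ✗ → no.
beta: end t=170 > t=142? ✓; end t=170 <= t=142? ✗; start t=86 >= t=96? ✗ → no.
eta: end t=69 > t=142? ✗; end t=69 <= t=142? ✓; start t=39 >= t=96? ✗ → no.
gamma: end t=78 > t=142? ✗; end t=78 <= t=142? ✓; start t=74 >= t=96? ✗ → no.
lambda: end t=113 > t=142? ✗; end t=113 <= t=142? ✓; start t=27 >= t=96? ✗ → no.
theta: end t=150 > t=142? ✓; end t=150 <= t=142? ✗; start t=79 >= t=96? ✗ → no.
zeta: end t=161 > t=142? ✓; end t=161 <= t=142? ✗; start t=125 >= t=96? ✓ → no.
Result: none.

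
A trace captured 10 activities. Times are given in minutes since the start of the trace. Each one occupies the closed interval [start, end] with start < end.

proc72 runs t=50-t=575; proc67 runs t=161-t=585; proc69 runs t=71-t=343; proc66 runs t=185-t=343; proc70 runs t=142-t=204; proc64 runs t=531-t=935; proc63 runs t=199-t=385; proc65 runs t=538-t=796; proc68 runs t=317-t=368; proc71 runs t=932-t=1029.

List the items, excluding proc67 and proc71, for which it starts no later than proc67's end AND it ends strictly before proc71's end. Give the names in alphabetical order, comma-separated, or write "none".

Conditions: its start is no later than proc67's end (X.start <= t=585) AND its end is strictly before proc71's end (X.end < t=1029).
proc63: start t=199 <= t=585? ✓; end t=385 < t=1029? ✓ → yes.
proc64: start t=531 <= t=585? ✓; end t=935 < t=1029? ✓ → yes.
proc65: start t=538 <= t=585? ✓; end t=796 < t=1029? ✓ → yes.
proc66: start t=185 <= t=585? ✓; end t=343 < t=1029? ✓ → yes.
proc68: start t=317 <= t=585? ✓; end t=368 < t=1029? ✓ → yes.
proc69: start t=71 <= t=585? ✓; end t=343 < t=1029? ✓ → yes.
proc70: start t=142 <= t=585? ✓; end t=204 < t=1029? ✓ → yes.
proc72: start t=50 <= t=585? ✓; end t=575 < t=1029? ✓ → yes.
Result: proc63, proc64, proc65, proc66, proc68, proc69, proc70, proc72.

proc63, proc64, proc65, proc66, proc68, proc69, proc70, proc72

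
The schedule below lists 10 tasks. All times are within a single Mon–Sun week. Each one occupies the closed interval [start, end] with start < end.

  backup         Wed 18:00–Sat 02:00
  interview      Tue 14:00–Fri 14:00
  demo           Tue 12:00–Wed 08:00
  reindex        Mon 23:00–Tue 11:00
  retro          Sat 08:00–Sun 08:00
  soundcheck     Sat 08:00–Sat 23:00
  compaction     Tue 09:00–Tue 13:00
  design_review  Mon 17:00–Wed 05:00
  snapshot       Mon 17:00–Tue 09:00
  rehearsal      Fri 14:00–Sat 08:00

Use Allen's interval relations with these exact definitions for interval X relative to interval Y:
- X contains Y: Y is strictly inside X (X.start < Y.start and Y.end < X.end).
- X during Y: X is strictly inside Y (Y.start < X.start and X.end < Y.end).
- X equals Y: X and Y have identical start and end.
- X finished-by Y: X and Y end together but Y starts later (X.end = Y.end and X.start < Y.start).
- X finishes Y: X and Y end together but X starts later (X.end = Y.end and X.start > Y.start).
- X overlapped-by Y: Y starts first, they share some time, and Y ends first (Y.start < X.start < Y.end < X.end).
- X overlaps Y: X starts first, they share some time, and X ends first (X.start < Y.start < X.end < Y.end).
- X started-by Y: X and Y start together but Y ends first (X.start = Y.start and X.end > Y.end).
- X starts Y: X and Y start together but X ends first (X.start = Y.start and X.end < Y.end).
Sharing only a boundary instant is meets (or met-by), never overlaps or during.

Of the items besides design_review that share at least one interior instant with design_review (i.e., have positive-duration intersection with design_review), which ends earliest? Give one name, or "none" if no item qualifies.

Target design_review = [Mon 17:00, Wed 05:00].
backup [Wed 18:00, Sat 02:00] → after → excluded.
compaction [Tue 09:00, Tue 13:00] → during → candidate.
demo [Tue 12:00, Wed 08:00] → overlapped-by → candidate.
interview [Tue 14:00, Fri 14:00] → overlapped-by → candidate.
rehearsal [Fri 14:00, Sat 08:00] → after → excluded.
reindex [Mon 23:00, Tue 11:00] → during → candidate.
retro [Sat 08:00, Sun 08:00] → after → excluded.
snapshot [Mon 17:00, Tue 09:00] → starts → candidate.
soundcheck [Sat 08:00, Sat 23:00] → after → excluded.
Among candidates, earliest end is Tue 09:00 → snapshot.

snapshot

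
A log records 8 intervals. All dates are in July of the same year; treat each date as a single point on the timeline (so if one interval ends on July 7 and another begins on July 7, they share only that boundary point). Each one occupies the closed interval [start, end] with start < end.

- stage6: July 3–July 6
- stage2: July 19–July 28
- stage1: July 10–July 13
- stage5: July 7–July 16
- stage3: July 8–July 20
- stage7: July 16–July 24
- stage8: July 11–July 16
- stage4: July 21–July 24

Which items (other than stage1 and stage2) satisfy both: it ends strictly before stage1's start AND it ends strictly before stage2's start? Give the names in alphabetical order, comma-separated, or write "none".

Conditions: its end is strictly before stage1's start (X.end < July 10) AND its end is strictly before stage2's start (X.end < July 19).
stage3: end July 20 < July 10? ✗; end July 20 < July 19? ✗ → no.
stage4: end July 24 < July 10? ✗; end July 24 < July 19? ✗ → no.
stage5: end July 16 < July 10? ✗; end July 16 < July 19? ✓ → no.
stage6: end July 6 < July 10? ✓; end July 6 < July 19? ✓ → yes.
stage7: end July 24 < July 10? ✗; end July 24 < July 19? ✗ → no.
stage8: end July 16 < July 10? ✗; end July 16 < July 19? ✓ → no.
Result: stage6.

stage6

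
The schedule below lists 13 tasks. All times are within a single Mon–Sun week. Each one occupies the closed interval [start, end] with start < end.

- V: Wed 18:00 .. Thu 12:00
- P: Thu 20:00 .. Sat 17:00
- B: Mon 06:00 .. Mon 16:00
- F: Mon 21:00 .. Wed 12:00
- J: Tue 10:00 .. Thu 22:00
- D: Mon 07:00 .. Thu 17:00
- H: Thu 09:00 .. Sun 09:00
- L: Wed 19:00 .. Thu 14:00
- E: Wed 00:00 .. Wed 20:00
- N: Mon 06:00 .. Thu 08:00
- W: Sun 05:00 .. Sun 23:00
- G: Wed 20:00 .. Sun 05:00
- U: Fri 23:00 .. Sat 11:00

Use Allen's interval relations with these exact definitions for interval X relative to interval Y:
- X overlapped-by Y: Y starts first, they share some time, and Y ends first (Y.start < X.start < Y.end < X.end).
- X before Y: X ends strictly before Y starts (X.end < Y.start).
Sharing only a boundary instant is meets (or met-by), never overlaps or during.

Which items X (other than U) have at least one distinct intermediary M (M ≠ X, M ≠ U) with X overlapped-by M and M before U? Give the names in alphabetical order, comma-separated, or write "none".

D, E, G, H, J, L, P, V

Target U = [Fri 23:00, Sat 11:00].
Intermediaries M with M before U: B, D, E, F, J, L, N, V.
Via B — items with X overlapped-by B: D.
Via D — items with X overlapped-by D: G, H, J.
Via E — items with X overlapped-by E: L, V.
Via F — items with X overlapped-by F: E, J.
Via J — items with X overlapped-by J: G, H, P.
Via L — items with X overlapped-by L: G, H.
Via N — items with X overlapped-by N: D, G, J, L, V.
Via V — items with X overlapped-by V: G, H, L.
Union: D, E, G, H, J, L, P, V.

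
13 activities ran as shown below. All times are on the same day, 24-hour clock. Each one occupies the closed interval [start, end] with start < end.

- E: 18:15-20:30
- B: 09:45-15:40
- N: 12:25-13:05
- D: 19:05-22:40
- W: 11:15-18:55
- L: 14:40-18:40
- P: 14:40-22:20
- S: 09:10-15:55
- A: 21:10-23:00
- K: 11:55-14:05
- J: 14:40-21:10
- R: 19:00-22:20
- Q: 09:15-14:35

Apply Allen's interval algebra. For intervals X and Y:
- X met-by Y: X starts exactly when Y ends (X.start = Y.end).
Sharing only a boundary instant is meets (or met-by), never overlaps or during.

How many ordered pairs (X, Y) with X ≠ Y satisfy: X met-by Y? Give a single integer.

1

Checking all 156 ordered pairs for relation 'met-by'; matching pairs in alphabetical order:
(A, J): A met-by J ✓
Count: 1.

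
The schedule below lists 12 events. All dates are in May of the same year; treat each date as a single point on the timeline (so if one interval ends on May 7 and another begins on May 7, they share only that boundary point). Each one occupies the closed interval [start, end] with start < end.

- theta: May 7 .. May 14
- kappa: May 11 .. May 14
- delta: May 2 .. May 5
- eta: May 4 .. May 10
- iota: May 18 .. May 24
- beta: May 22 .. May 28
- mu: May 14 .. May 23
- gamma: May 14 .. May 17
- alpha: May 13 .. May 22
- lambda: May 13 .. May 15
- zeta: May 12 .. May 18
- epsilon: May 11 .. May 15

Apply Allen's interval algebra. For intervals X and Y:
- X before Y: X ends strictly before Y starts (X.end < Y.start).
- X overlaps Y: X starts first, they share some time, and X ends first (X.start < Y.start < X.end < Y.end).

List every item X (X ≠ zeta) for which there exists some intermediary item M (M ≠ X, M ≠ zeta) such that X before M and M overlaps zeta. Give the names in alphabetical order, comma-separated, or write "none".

Target zeta = [May 12, May 18].
Intermediaries M with M overlaps zeta: epsilon, kappa, theta.
Via epsilon — items with X before epsilon: delta, eta.
Via kappa — items with X before kappa: delta, eta.
Via theta — items with X before theta: delta.
Union: delta, eta.

delta, eta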